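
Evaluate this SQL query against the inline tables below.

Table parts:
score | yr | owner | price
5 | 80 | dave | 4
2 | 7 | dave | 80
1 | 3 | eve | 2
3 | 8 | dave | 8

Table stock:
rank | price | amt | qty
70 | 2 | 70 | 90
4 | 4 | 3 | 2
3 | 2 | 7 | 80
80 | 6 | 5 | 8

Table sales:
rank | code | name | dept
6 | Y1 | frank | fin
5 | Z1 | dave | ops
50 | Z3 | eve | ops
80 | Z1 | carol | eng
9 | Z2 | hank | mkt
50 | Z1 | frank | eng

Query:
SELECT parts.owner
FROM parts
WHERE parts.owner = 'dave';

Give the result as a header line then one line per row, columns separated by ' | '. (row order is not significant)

== RESULT ==
parts.owner
dave
dave
dave

Derivation:
After WHERE (3 rows):
parts.score | parts.yr | parts.owner | parts.price
5 | 80 | dave | 4
2 | 7 | dave | 80
3 | 8 | dave | 8
After SELECT (3 rows):
parts.owner
dave
dave
dave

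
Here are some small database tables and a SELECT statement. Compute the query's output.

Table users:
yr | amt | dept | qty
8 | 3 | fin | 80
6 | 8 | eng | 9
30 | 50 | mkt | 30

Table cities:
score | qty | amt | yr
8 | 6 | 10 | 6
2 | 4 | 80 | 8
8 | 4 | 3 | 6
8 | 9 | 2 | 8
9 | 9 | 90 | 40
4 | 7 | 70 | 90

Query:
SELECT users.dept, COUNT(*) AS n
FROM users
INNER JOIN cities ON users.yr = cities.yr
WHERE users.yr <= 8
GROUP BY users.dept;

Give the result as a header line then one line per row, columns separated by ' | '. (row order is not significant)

== RESULT ==
users.dept | n
fin | 2
eng | 2

Derivation:
After JOIN cities (4 rows):
users.yr | users.amt | users.dept | users.qty | cities.score | cities.qty | cities.amt | cities.yr
8 | 3 | fin | 80 | 2 | 4 | 80 | 8
8 | 3 | fin | 80 | 8 | 9 | 2 | 8
6 | 8 | eng | 9 | 8 | 6 | 10 | 6
6 | 8 | eng | 9 | 8 | 4 | 3 | 6
After WHERE (4 rows):
users.yr | users.amt | users.dept | users.qty | cities.score | cities.qty | cities.amt | cities.yr
8 | 3 | fin | 80 | 2 | 4 | 80 | 8
8 | 3 | fin | 80 | 8 | 9 | 2 | 8
6 | 8 | eng | 9 | 8 | 6 | 10 | 6
6 | 8 | eng | 9 | 8 | 4 | 3 | 6
After GROUP BY (2 rows):
users.dept | n
fin | 2
eng | 2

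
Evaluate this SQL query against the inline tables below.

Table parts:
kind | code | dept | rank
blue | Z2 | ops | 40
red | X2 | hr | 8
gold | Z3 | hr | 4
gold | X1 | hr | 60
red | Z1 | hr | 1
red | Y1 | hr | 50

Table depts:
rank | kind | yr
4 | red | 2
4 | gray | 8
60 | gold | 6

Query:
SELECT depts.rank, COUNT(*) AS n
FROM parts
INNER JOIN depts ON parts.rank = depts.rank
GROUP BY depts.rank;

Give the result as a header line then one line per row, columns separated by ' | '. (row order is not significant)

== RESULT ==
depts.rank | n
4 | 2
60 | 1

Derivation:
After JOIN depts (3 rows):
parts.kind | parts.code | parts.dept | parts.rank | depts.rank | depts.kind | depts.yr
gold | Z3 | hr | 4 | 4 | red | 2
gold | Z3 | hr | 4 | 4 | gray | 8
gold | X1 | hr | 60 | 60 | gold | 6
After GROUP BY (2 rows):
depts.rank | n
4 | 2
60 | 1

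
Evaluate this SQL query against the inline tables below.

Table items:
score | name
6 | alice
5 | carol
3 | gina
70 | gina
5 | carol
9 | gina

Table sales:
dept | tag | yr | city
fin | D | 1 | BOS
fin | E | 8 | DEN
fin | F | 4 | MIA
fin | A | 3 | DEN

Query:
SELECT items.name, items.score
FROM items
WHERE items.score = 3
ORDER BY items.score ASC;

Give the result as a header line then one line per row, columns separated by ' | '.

== RESULT ==
items.name | items.score
gina | 3

Derivation:
After WHERE (1 rows):
items.score | items.name
3 | gina
After SELECT (1 rows):
items.name | items.score
gina | 3
After ORDER BY (1 rows):
items.name | items.score
gina | 3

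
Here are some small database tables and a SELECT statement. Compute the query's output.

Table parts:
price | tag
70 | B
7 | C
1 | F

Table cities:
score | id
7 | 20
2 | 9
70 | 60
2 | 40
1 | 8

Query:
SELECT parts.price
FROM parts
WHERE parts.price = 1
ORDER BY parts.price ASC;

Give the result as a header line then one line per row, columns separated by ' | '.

After WHERE (1 rows):
parts.price | parts.tag
1 | F
After SELECT (1 rows):
parts.price
1
After ORDER BY (1 rows):
parts.price
1

== RESULT ==
parts.price
1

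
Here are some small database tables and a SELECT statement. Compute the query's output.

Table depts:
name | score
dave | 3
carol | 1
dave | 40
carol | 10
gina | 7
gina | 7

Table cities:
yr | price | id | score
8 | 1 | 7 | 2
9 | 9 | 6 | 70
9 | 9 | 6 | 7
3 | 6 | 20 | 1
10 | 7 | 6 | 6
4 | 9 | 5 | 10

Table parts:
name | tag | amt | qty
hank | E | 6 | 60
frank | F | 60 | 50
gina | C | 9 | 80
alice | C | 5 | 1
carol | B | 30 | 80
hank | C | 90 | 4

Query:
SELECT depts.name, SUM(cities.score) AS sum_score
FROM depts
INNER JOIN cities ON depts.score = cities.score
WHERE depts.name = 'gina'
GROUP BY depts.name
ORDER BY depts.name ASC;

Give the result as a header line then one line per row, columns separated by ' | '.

== RESULT ==
depts.name | sum_score
gina | 14

Derivation:
After JOIN cities (4 rows):
depts.name | depts.score | cities.yr | cities.price | cities.id | cities.score
carol | 1 | 3 | 6 | 20 | 1
carol | 10 | 4 | 9 | 5 | 10
gina | 7 | 9 | 9 | 6 | 7
gina | 7 | 9 | 9 | 6 | 7
After WHERE (2 rows):
depts.name | depts.score | cities.yr | cities.price | cities.id | cities.score
gina | 7 | 9 | 9 | 6 | 7
gina | 7 | 9 | 9 | 6 | 7
After GROUP BY (1 rows):
depts.name | sum_score
gina | 14
After ORDER BY (1 rows):
depts.name | sum_score
gina | 14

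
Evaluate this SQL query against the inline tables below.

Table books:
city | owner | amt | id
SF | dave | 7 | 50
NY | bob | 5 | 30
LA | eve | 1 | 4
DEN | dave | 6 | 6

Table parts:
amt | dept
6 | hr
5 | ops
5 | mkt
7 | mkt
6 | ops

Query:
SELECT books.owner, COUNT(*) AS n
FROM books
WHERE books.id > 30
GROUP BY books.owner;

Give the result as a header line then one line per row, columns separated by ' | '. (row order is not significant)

== RESULT ==
books.owner | n
dave | 1

Derivation:
After WHERE (1 rows):
books.city | books.owner | books.amt | books.id
SF | dave | 7 | 50
After GROUP BY (1 rows):
books.owner | n
dave | 1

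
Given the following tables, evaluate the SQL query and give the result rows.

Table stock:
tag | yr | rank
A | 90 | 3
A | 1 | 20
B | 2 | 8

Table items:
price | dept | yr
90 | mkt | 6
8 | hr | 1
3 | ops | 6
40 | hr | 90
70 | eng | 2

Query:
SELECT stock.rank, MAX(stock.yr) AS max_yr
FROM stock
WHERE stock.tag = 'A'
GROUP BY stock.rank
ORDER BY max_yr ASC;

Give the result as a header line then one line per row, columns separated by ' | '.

== RESULT ==
stock.rank | max_yr
20 | 1
3 | 90

Derivation:
After WHERE (2 rows):
stock.tag | stock.yr | stock.rank
A | 90 | 3
A | 1 | 20
After GROUP BY (2 rows):
stock.rank | max_yr
3 | 90
20 | 1
After ORDER BY (2 rows):
stock.rank | max_yr
20 | 1
3 | 90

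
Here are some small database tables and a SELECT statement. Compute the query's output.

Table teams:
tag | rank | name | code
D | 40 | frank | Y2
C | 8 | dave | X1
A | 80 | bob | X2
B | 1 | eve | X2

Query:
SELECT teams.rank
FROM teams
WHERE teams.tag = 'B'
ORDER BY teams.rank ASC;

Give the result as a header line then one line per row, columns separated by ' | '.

== RESULT ==
teams.rank
1

Derivation:
After WHERE (1 rows):
teams.tag | teams.rank | teams.name | teams.code
B | 1 | eve | X2
After SELECT (1 rows):
teams.rank
1
After ORDER BY (1 rows):
teams.rank
1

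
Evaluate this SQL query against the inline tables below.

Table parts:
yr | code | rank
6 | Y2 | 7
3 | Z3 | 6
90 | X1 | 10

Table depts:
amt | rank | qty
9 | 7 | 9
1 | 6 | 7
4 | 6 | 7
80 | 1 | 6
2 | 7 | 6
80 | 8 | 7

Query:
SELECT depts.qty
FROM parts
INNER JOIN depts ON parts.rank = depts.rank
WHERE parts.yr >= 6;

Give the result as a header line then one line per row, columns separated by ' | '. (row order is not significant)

After JOIN depts (4 rows):
parts.yr | parts.code | parts.rank | depts.amt | depts.rank | depts.qty
6 | Y2 | 7 | 9 | 7 | 9
6 | Y2 | 7 | 2 | 7 | 6
3 | Z3 | 6 | 1 | 6 | 7
3 | Z3 | 6 | 4 | 6 | 7
After WHERE (2 rows):
parts.yr | parts.code | parts.rank | depts.amt | depts.rank | depts.qty
6 | Y2 | 7 | 9 | 7 | 9
6 | Y2 | 7 | 2 | 7 | 6
After SELECT (2 rows):
depts.qty
9
6

== RESULT ==
depts.qty
9
6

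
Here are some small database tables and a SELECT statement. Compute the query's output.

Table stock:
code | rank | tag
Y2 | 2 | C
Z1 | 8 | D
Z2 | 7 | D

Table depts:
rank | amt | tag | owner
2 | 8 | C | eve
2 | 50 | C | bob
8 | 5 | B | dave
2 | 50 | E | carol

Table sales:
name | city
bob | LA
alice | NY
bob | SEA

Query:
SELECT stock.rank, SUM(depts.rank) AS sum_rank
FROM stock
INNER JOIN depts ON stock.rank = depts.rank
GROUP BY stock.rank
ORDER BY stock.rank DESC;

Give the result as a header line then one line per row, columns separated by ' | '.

After JOIN depts (4 rows):
stock.code | stock.rank | stock.tag | depts.rank | depts.amt | depts.tag | depts.owner
Y2 | 2 | C | 2 | 8 | C | eve
Y2 | 2 | C | 2 | 50 | C | bob
Y2 | 2 | C | 2 | 50 | E | carol
Z1 | 8 | D | 8 | 5 | B | dave
After GROUP BY (2 rows):
stock.rank | sum_rank
2 | 6
8 | 8
After ORDER BY (2 rows):
stock.rank | sum_rank
8 | 8
2 | 6

== RESULT ==
stock.rank | sum_rank
8 | 8
2 | 6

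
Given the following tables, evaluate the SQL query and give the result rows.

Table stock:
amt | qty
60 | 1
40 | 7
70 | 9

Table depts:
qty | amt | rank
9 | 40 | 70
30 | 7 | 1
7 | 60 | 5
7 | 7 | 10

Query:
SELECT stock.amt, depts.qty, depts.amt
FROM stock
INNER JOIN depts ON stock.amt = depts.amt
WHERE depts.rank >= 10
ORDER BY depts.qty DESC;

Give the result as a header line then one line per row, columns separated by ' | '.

After JOIN depts (2 rows):
stock.amt | stock.qty | depts.qty | depts.amt | depts.rank
60 | 1 | 7 | 60 | 5
40 | 7 | 9 | 40 | 70
After WHERE (1 rows):
stock.amt | stock.qty | depts.qty | depts.amt | depts.rank
40 | 7 | 9 | 40 | 70
After SELECT (1 rows):
stock.amt | depts.qty | depts.amt
40 | 9 | 40
After ORDER BY (1 rows):
stock.amt | depts.qty | depts.amt
40 | 9 | 40

== RESULT ==
stock.amt | depts.qty | depts.amt
40 | 9 | 40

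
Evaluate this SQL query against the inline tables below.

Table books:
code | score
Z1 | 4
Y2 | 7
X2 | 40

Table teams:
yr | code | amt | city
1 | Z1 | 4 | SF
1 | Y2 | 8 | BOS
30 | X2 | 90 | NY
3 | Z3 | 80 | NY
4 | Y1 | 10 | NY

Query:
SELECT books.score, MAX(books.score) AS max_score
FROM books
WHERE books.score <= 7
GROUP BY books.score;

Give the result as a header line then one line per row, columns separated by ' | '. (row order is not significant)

== RESULT ==
books.score | max_score
4 | 4
7 | 7

Derivation:
After WHERE (2 rows):
books.code | books.score
Z1 | 4
Y2 | 7
After GROUP BY (2 rows):
books.score | max_score
4 | 4
7 | 7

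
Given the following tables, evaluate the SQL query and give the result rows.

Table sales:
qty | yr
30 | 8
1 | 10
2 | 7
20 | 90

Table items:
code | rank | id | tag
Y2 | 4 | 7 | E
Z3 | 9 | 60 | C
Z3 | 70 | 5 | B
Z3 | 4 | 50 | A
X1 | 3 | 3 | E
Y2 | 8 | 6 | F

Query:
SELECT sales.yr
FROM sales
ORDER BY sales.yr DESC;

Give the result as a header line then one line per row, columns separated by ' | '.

== RESULT ==
sales.yr
90
10
8
7

Derivation:
After SELECT (4 rows):
sales.yr
8
10
7
90
After ORDER BY (4 rows):
sales.yr
90
10
8
7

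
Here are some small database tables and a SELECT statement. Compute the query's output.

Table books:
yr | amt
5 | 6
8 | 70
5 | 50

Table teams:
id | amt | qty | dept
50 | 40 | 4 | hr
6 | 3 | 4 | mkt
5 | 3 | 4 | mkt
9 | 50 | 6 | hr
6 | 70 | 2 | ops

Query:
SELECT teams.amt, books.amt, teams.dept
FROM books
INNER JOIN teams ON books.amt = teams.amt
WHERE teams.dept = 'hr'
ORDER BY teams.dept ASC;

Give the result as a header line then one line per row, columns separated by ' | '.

After JOIN teams (2 rows):
books.yr | books.amt | teams.id | teams.amt | teams.qty | teams.dept
8 | 70 | 6 | 70 | 2 | ops
5 | 50 | 9 | 50 | 6 | hr
After WHERE (1 rows):
books.yr | books.amt | teams.id | teams.amt | teams.qty | teams.dept
5 | 50 | 9 | 50 | 6 | hr
After SELECT (1 rows):
teams.amt | books.amt | teams.dept
50 | 50 | hr
After ORDER BY (1 rows):
teams.amt | books.amt | teams.dept
50 | 50 | hr

== RESULT ==
teams.amt | books.amt | teams.dept
50 | 50 | hr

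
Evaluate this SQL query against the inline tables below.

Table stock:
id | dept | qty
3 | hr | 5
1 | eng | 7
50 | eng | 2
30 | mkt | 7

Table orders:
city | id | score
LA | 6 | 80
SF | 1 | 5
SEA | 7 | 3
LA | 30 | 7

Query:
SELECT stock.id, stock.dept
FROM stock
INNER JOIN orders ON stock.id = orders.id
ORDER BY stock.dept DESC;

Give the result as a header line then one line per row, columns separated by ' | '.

After JOIN orders (2 rows):
stock.id | stock.dept | stock.qty | orders.city | orders.id | orders.score
1 | eng | 7 | SF | 1 | 5
30 | mkt | 7 | LA | 30 | 7
After SELECT (2 rows):
stock.id | stock.dept
1 | eng
30 | mkt
After ORDER BY (2 rows):
stock.id | stock.dept
30 | mkt
1 | eng

== RESULT ==
stock.id | stock.dept
30 | mkt
1 | eng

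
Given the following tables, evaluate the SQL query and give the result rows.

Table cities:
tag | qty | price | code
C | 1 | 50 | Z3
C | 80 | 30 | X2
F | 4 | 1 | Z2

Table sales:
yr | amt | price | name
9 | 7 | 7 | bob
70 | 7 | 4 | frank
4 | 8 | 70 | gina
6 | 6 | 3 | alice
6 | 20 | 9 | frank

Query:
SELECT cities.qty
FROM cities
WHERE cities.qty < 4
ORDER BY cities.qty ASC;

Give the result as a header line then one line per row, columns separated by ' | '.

== RESULT ==
cities.qty
1

Derivation:
After WHERE (1 rows):
cities.tag | cities.qty | cities.price | cities.code
C | 1 | 50 | Z3
After SELECT (1 rows):
cities.qty
1
After ORDER BY (1 rows):
cities.qty
1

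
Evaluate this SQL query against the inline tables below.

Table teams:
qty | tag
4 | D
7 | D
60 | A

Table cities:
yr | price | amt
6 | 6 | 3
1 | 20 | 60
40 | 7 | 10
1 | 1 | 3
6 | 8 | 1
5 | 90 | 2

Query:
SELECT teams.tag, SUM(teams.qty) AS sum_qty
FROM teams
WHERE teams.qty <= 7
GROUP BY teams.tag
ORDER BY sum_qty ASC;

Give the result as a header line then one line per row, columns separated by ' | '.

== RESULT ==
teams.tag | sum_qty
D | 11

Derivation:
After WHERE (2 rows):
teams.qty | teams.tag
4 | D
7 | D
After GROUP BY (1 rows):
teams.tag | sum_qty
D | 11
After ORDER BY (1 rows):
teams.tag | sum_qty
D | 11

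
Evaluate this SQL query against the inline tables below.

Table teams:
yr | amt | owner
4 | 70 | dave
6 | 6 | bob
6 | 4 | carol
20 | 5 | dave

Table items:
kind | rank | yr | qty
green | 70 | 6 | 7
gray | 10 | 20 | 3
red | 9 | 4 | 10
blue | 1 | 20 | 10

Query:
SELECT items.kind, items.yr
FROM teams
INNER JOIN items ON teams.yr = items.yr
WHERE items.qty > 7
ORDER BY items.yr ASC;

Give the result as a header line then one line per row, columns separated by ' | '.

After JOIN items (5 rows):
teams.yr | teams.amt | teams.owner | items.kind | items.rank | items.yr | items.qty
4 | 70 | dave | red | 9 | 4 | 10
6 | 6 | bob | green | 70 | 6 | 7
6 | 4 | carol | green | 70 | 6 | 7
20 | 5 | dave | gray | 10 | 20 | 3
20 | 5 | dave | blue | 1 | 20 | 10
After WHERE (2 rows):
teams.yr | teams.amt | teams.owner | items.kind | items.rank | items.yr | items.qty
4 | 70 | dave | red | 9 | 4 | 10
20 | 5 | dave | blue | 1 | 20 | 10
After SELECT (2 rows):
items.kind | items.yr
red | 4
blue | 20
After ORDER BY (2 rows):
items.kind | items.yr
red | 4
blue | 20

== RESULT ==
items.kind | items.yr
red | 4
blue | 20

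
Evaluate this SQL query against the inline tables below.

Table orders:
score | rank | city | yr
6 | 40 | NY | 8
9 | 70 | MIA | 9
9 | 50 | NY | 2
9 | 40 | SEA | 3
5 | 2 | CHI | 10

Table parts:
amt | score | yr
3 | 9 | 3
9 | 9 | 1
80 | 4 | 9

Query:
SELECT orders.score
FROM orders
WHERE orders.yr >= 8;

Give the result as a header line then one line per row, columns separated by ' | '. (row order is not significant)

== RESULT ==
orders.score
6
9
5

Derivation:
After WHERE (3 rows):
orders.score | orders.rank | orders.city | orders.yr
6 | 40 | NY | 8
9 | 70 | MIA | 9
5 | 2 | CHI | 10
After SELECT (3 rows):
orders.score
6
9
5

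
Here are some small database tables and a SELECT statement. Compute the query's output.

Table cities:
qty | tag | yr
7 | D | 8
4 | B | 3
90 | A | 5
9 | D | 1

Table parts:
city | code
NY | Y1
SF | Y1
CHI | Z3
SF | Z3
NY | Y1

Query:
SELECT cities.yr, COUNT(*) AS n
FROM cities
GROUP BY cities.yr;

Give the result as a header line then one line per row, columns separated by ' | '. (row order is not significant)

After GROUP BY (4 rows):
cities.yr | n
8 | 1
3 | 1
5 | 1
1 | 1

== RESULT ==
cities.yr | n
8 | 1
3 | 1
5 | 1
1 | 1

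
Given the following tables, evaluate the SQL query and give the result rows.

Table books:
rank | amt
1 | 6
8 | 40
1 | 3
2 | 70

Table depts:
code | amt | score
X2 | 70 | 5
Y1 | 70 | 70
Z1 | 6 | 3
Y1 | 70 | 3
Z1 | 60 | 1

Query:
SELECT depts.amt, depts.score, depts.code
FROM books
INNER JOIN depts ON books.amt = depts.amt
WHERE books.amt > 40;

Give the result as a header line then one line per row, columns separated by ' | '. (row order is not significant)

After JOIN depts (4 rows):
books.rank | books.amt | depts.code | depts.amt | depts.score
1 | 6 | Z1 | 6 | 3
2 | 70 | X2 | 70 | 5
2 | 70 | Y1 | 70 | 70
2 | 70 | Y1 | 70 | 3
After WHERE (3 rows):
books.rank | books.amt | depts.code | depts.amt | depts.score
2 | 70 | X2 | 70 | 5
2 | 70 | Y1 | 70 | 70
2 | 70 | Y1 | 70 | 3
After SELECT (3 rows):
depts.amt | depts.score | depts.code
70 | 5 | X2
70 | 70 | Y1
70 | 3 | Y1

== RESULT ==
depts.amt | depts.score | depts.code
70 | 5 | X2
70 | 70 | Y1
70 | 3 | Y1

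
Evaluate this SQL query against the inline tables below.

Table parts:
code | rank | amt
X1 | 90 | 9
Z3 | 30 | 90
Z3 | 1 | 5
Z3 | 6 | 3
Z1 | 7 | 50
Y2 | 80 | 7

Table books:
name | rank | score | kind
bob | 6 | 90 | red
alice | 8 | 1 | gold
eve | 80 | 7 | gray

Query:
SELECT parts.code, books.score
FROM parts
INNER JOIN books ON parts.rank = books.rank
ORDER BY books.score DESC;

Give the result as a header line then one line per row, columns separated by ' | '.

== RESULT ==
parts.code | books.score
Z3 | 90
Y2 | 7

Derivation:
After JOIN books (2 rows):
parts.code | parts.rank | parts.amt | books.name | books.rank | books.score | books.kind
Z3 | 6 | 3 | bob | 6 | 90 | red
Y2 | 80 | 7 | eve | 80 | 7 | gray
After SELECT (2 rows):
parts.code | books.score
Z3 | 90
Y2 | 7
After ORDER BY (2 rows):
parts.code | books.score
Z3 | 90
Y2 | 7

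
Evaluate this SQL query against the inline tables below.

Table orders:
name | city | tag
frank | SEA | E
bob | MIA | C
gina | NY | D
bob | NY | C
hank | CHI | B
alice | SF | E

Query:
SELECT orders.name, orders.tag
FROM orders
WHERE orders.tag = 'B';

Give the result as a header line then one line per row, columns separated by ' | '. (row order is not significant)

After WHERE (1 rows):
orders.name | orders.city | orders.tag
hank | CHI | B
After SELECT (1 rows):
orders.name | orders.tag
hank | B

== RESULT ==
orders.name | orders.tag
hank | B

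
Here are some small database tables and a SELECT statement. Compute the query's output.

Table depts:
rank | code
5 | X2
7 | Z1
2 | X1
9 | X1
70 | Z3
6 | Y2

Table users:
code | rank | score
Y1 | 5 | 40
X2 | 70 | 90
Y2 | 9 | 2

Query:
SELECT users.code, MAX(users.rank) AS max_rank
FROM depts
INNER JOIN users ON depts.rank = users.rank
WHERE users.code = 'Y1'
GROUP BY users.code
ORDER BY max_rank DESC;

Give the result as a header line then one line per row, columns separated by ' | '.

== RESULT ==
users.code | max_rank
Y1 | 5

Derivation:
After JOIN users (3 rows):
depts.rank | depts.code | users.code | users.rank | users.score
5 | X2 | Y1 | 5 | 40
9 | X1 | Y2 | 9 | 2
70 | Z3 | X2 | 70 | 90
After WHERE (1 rows):
depts.rank | depts.code | users.code | users.rank | users.score
5 | X2 | Y1 | 5 | 40
After GROUP BY (1 rows):
users.code | max_rank
Y1 | 5
After ORDER BY (1 rows):
users.code | max_rank
Y1 | 5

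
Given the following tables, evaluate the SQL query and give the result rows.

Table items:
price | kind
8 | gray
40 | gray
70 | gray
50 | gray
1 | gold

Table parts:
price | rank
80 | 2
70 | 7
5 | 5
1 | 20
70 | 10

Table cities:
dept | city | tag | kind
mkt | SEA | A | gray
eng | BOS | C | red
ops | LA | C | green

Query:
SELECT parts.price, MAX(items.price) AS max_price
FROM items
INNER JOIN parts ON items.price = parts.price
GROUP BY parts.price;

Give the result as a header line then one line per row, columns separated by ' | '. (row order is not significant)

== RESULT ==
parts.price | max_price
70 | 70
1 | 1

Derivation:
After JOIN parts (3 rows):
items.price | items.kind | parts.price | parts.rank
70 | gray | 70 | 7
70 | gray | 70 | 10
1 | gold | 1 | 20
After GROUP BY (2 rows):
parts.price | max_price
70 | 70
1 | 1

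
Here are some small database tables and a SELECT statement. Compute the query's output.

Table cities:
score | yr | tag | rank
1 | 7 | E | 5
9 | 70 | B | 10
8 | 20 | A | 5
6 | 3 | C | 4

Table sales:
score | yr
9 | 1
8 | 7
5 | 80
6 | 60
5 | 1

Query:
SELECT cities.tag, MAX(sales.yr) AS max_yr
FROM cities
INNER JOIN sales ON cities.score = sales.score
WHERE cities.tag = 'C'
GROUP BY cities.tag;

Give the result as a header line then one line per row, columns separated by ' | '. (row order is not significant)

== RESULT ==
cities.tag | max_yr
C | 60

Derivation:
After JOIN sales (3 rows):
cities.score | cities.yr | cities.tag | cities.rank | sales.score | sales.yr
9 | 70 | B | 10 | 9 | 1
8 | 20 | A | 5 | 8 | 7
6 | 3 | C | 4 | 6 | 60
After WHERE (1 rows):
cities.score | cities.yr | cities.tag | cities.rank | sales.score | sales.yr
6 | 3 | C | 4 | 6 | 60
After GROUP BY (1 rows):
cities.tag | max_yr
C | 60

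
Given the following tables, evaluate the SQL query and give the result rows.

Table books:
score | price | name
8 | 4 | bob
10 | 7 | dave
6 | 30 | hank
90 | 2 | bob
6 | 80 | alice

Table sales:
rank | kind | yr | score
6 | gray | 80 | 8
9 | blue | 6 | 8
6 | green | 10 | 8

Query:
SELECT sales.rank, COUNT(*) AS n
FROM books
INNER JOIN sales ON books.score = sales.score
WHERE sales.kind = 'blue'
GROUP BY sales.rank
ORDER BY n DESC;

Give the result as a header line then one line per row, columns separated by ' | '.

== RESULT ==
sales.rank | n
9 | 1

Derivation:
After JOIN sales (3 rows):
books.score | books.price | books.name | sales.rank | sales.kind | sales.yr | sales.score
8 | 4 | bob | 6 | gray | 80 | 8
8 | 4 | bob | 9 | blue | 6 | 8
8 | 4 | bob | 6 | green | 10 | 8
After WHERE (1 rows):
books.score | books.price | books.name | sales.rank | sales.kind | sales.yr | sales.score
8 | 4 | bob | 9 | blue | 6 | 8
After GROUP BY (1 rows):
sales.rank | n
9 | 1
After ORDER BY (1 rows):
sales.rank | n
9 | 1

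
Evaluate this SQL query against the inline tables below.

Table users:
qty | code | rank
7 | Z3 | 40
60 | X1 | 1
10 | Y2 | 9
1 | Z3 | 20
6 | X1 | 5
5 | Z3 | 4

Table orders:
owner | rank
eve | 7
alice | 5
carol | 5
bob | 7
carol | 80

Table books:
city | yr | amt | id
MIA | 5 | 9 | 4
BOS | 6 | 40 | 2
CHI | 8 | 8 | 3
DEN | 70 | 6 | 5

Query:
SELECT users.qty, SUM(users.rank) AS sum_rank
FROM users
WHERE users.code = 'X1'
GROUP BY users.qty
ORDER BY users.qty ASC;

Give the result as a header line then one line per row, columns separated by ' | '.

== RESULT ==
users.qty | sum_rank
6 | 5
60 | 1

Derivation:
After WHERE (2 rows):
users.qty | users.code | users.rank
60 | X1 | 1
6 | X1 | 5
After GROUP BY (2 rows):
users.qty | sum_rank
60 | 1
6 | 5
After ORDER BY (2 rows):
users.qty | sum_rank
6 | 5
60 | 1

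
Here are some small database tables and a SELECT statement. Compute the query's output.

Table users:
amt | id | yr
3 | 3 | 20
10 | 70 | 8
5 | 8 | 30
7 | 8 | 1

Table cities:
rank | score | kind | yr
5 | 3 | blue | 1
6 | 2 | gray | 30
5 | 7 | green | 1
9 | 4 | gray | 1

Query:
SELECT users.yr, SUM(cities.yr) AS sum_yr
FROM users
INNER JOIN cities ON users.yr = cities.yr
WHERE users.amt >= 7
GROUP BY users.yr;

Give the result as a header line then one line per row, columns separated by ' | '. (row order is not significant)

After JOIN cities (4 rows):
users.amt | users.id | users.yr | cities.rank | cities.score | cities.kind | cities.yr
5 | 8 | 30 | 6 | 2 | gray | 30
7 | 8 | 1 | 5 | 3 | blue | 1
7 | 8 | 1 | 5 | 7 | green | 1
7 | 8 | 1 | 9 | 4 | gray | 1
After WHERE (3 rows):
users.amt | users.id | users.yr | cities.rank | cities.score | cities.kind | cities.yr
7 | 8 | 1 | 5 | 3 | blue | 1
7 | 8 | 1 | 5 | 7 | green | 1
7 | 8 | 1 | 9 | 4 | gray | 1
After GROUP BY (1 rows):
users.yr | sum_yr
1 | 3

== RESULT ==
users.yr | sum_yr
1 | 3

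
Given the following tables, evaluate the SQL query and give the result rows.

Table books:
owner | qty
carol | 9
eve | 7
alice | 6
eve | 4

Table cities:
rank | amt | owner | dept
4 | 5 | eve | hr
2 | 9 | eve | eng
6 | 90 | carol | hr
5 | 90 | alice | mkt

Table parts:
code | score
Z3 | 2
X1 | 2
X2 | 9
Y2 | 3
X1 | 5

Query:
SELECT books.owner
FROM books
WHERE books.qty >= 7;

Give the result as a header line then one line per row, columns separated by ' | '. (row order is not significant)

After WHERE (2 rows):
books.owner | books.qty
carol | 9
eve | 7
After SELECT (2 rows):
books.owner
carol
eve

== RESULT ==
books.owner
carol
eve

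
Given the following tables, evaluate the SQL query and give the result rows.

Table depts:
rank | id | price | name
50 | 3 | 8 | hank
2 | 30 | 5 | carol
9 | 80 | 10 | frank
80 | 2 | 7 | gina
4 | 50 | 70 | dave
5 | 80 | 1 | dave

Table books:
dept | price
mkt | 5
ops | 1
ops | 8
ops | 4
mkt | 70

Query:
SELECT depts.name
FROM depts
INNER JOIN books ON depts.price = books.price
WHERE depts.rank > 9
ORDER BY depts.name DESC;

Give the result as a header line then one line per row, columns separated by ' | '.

After JOIN books (4 rows):
depts.rank | depts.id | depts.price | depts.name | books.dept | books.price
50 | 3 | 8 | hank | ops | 8
2 | 30 | 5 | carol | mkt | 5
4 | 50 | 70 | dave | mkt | 70
5 | 80 | 1 | dave | ops | 1
After WHERE (1 rows):
depts.rank | depts.id | depts.price | depts.name | books.dept | books.price
50 | 3 | 8 | hank | ops | 8
After SELECT (1 rows):
depts.name
hank
After ORDER BY (1 rows):
depts.name
hank

== RESULT ==
depts.name
hank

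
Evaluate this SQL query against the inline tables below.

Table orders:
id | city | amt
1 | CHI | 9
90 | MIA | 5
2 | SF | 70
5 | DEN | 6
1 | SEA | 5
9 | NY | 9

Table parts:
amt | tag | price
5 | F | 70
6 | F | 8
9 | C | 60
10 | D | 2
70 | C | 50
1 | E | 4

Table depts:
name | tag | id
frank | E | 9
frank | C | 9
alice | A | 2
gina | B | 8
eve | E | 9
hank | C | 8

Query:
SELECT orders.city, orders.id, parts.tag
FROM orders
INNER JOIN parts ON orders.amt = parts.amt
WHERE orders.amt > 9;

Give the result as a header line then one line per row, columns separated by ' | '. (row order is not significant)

After JOIN parts (6 rows):
orders.id | orders.city | orders.amt | parts.amt | parts.tag | parts.price
1 | CHI | 9 | 9 | C | 60
90 | MIA | 5 | 5 | F | 70
2 | SF | 70 | 70 | C | 50
5 | DEN | 6 | 6 | F | 8
1 | SEA | 5 | 5 | F | 70
9 | NY | 9 | 9 | C | 60
After WHERE (1 rows):
orders.id | orders.city | orders.amt | parts.amt | parts.tag | parts.price
2 | SF | 70 | 70 | C | 50
After SELECT (1 rows):
orders.city | orders.id | parts.tag
SF | 2 | C

== RESULT ==
orders.city | orders.id | parts.tag
SF | 2 | C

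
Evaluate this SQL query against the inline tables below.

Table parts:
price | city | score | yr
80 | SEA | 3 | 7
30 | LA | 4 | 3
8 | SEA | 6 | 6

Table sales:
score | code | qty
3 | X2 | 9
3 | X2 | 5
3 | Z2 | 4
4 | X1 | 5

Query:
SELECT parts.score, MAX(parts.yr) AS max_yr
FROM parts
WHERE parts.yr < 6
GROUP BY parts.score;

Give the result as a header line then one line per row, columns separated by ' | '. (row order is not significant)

After WHERE (1 rows):
parts.price | parts.city | parts.score | parts.yr
30 | LA | 4 | 3
After GROUP BY (1 rows):
parts.score | max_yr
4 | 3

== RESULT ==
parts.score | max_yr
4 | 3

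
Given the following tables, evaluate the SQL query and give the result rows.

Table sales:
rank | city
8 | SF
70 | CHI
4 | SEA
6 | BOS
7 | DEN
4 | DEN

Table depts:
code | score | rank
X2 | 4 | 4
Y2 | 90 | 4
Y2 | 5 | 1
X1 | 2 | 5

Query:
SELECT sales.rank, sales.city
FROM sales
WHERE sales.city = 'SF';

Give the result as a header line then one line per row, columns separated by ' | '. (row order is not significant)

After WHERE (1 rows):
sales.rank | sales.city
8 | SF
After SELECT (1 rows):
sales.rank | sales.city
8 | SF

== RESULT ==
sales.rank | sales.city
8 | SF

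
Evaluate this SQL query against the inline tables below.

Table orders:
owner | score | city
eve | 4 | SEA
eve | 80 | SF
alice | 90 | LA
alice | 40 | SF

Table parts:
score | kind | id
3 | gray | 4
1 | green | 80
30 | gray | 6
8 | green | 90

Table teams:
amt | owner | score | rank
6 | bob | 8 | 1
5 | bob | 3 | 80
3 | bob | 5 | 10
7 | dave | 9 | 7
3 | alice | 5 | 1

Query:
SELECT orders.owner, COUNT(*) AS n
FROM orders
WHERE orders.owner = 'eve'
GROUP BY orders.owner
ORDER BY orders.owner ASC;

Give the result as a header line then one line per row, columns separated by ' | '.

After WHERE (2 rows):
orders.owner | orders.score | orders.city
eve | 4 | SEA
eve | 80 | SF
After GROUP BY (1 rows):
orders.owner | n
eve | 2
After ORDER BY (1 rows):
orders.owner | n
eve | 2

== RESULT ==
orders.owner | n
eve | 2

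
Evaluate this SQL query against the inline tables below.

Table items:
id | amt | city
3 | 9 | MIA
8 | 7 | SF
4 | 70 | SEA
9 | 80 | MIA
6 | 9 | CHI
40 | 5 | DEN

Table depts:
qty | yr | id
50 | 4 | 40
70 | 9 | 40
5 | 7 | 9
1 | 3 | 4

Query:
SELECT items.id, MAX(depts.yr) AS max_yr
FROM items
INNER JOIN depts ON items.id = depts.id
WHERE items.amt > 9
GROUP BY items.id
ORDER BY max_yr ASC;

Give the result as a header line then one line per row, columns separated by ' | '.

After JOIN depts (4 rows):
items.id | items.amt | items.city | depts.qty | depts.yr | depts.id
4 | 70 | SEA | 1 | 3 | 4
9 | 80 | MIA | 5 | 7 | 9
40 | 5 | DEN | 50 | 4 | 40
40 | 5 | DEN | 70 | 9 | 40
After WHERE (2 rows):
items.id | items.amt | items.city | depts.qty | depts.yr | depts.id
4 | 70 | SEA | 1 | 3 | 4
9 | 80 | MIA | 5 | 7 | 9
After GROUP BY (2 rows):
items.id | max_yr
4 | 3
9 | 7
After ORDER BY (2 rows):
items.id | max_yr
4 | 3
9 | 7

== RESULT ==
items.id | max_yr
4 | 3
9 | 7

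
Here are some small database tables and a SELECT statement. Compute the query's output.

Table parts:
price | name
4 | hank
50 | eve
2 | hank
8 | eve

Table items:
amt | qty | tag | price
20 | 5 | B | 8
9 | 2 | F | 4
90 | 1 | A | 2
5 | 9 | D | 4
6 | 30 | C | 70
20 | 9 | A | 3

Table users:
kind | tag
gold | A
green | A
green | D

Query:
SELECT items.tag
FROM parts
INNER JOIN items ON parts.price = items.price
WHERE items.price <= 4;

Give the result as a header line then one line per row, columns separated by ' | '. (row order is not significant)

== RESULT ==
items.tag
F
D
A

Derivation:
After JOIN items (4 rows):
parts.price | parts.name | items.amt | items.qty | items.tag | items.price
4 | hank | 9 | 2 | F | 4
4 | hank | 5 | 9 | D | 4
2 | hank | 90 | 1 | A | 2
8 | eve | 20 | 5 | B | 8
After WHERE (3 rows):
parts.price | parts.name | items.amt | items.qty | items.tag | items.price
4 | hank | 9 | 2 | F | 4
4 | hank | 5 | 9 | D | 4
2 | hank | 90 | 1 | A | 2
After SELECT (3 rows):
items.tag
F
D
A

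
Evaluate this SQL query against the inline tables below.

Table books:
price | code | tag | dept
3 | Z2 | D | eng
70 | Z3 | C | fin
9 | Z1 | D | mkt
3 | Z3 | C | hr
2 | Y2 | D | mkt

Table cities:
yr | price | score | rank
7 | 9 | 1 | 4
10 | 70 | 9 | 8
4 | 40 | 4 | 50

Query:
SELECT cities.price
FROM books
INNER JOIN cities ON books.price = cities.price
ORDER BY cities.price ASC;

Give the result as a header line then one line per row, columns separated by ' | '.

== RESULT ==
cities.price
9
70

Derivation:
After JOIN cities (2 rows):
books.price | books.code | books.tag | books.dept | cities.yr | cities.price | cities.score | cities.rank
70 | Z3 | C | fin | 10 | 70 | 9 | 8
9 | Z1 | D | mkt | 7 | 9 | 1 | 4
After SELECT (2 rows):
cities.price
70
9
After ORDER BY (2 rows):
cities.price
9
70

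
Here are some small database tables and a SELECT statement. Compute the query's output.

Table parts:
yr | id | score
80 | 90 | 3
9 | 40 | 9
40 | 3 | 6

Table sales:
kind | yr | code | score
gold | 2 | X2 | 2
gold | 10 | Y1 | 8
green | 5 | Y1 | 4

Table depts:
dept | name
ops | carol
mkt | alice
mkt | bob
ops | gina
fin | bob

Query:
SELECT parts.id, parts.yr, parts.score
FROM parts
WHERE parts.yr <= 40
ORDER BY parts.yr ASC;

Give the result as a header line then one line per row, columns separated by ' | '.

== RESULT ==
parts.id | parts.yr | parts.score
40 | 9 | 9
3 | 40 | 6

Derivation:
After WHERE (2 rows):
parts.yr | parts.id | parts.score
9 | 40 | 9
40 | 3 | 6
After SELECT (2 rows):
parts.id | parts.yr | parts.score
40 | 9 | 9
3 | 40 | 6
After ORDER BY (2 rows):
parts.id | parts.yr | parts.score
40 | 9 | 9
3 | 40 | 6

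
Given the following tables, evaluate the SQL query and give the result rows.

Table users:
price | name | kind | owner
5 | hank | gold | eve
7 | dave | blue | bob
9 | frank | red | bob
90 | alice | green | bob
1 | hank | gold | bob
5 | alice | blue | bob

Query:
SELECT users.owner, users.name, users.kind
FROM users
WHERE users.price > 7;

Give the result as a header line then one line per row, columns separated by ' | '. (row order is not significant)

After WHERE (2 rows):
users.price | users.name | users.kind | users.owner
9 | frank | red | bob
90 | alice | green | bob
After SELECT (2 rows):
users.owner | users.name | users.kind
bob | frank | red
bob | alice | green

== RESULT ==
users.owner | users.name | users.kind
bob | frank | red
bob | alice | green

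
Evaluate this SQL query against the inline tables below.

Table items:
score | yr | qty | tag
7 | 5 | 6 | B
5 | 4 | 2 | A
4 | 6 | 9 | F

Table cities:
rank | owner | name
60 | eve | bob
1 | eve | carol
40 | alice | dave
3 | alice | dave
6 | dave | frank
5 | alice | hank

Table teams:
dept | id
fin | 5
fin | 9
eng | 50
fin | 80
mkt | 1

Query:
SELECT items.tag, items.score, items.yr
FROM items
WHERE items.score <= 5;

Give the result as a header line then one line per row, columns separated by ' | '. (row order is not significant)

== RESULT ==
items.tag | items.score | items.yr
A | 5 | 4
F | 4 | 6

Derivation:
After WHERE (2 rows):
items.score | items.yr | items.qty | items.tag
5 | 4 | 2 | A
4 | 6 | 9 | F
After SELECT (2 rows):
items.tag | items.score | items.yr
A | 5 | 4
F | 4 | 6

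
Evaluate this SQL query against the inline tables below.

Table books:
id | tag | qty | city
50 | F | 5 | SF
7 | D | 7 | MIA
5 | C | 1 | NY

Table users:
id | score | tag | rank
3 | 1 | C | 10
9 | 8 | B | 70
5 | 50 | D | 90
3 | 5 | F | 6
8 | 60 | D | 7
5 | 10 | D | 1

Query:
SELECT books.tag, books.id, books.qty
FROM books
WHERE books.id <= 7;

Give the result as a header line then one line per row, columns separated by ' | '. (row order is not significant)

== RESULT ==
books.tag | books.id | books.qty
D | 7 | 7
C | 5 | 1

Derivation:
After WHERE (2 rows):
books.id | books.tag | books.qty | books.city
7 | D | 7 | MIA
5 | C | 1 | NY
After SELECT (2 rows):
books.tag | books.id | books.qty
D | 7 | 7
C | 5 | 1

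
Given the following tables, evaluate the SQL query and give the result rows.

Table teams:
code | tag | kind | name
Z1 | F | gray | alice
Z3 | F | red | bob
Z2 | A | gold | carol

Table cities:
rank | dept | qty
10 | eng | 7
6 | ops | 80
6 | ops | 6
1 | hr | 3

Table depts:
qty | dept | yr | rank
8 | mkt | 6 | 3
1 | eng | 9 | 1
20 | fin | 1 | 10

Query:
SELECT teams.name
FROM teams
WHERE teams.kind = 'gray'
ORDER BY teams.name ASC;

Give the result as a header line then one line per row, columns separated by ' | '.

== RESULT ==
teams.name
alice

Derivation:
After WHERE (1 rows):
teams.code | teams.tag | teams.kind | teams.name
Z1 | F | gray | alice
After SELECT (1 rows):
teams.name
alice
After ORDER BY (1 rows):
teams.name
alice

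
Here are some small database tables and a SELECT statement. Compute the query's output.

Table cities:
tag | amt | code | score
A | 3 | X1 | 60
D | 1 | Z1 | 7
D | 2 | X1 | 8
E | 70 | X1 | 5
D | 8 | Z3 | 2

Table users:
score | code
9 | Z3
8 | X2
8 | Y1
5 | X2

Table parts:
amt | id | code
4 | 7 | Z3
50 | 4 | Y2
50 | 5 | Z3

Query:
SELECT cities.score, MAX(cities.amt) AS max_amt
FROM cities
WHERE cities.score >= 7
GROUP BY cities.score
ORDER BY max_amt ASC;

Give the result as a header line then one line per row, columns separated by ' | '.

After WHERE (3 rows):
cities.tag | cities.amt | cities.code | cities.score
A | 3 | X1 | 60
D | 1 | Z1 | 7
D | 2 | X1 | 8
After GROUP BY (3 rows):
cities.score | max_amt
60 | 3
7 | 1
8 | 2
After ORDER BY (3 rows):
cities.score | max_amt
7 | 1
8 | 2
60 | 3

== RESULT ==
cities.score | max_amt
7 | 1
8 | 2
60 | 3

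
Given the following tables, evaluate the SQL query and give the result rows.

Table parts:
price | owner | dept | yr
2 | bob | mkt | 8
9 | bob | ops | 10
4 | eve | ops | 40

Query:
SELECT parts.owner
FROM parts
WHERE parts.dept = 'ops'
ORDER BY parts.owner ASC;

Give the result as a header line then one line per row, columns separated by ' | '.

After WHERE (2 rows):
parts.price | parts.owner | parts.dept | parts.yr
9 | bob | ops | 10
4 | eve | ops | 40
After SELECT (2 rows):
parts.owner
bob
eve
After ORDER BY (2 rows):
parts.owner
bob
eve

== RESULT ==
parts.owner
bob
eve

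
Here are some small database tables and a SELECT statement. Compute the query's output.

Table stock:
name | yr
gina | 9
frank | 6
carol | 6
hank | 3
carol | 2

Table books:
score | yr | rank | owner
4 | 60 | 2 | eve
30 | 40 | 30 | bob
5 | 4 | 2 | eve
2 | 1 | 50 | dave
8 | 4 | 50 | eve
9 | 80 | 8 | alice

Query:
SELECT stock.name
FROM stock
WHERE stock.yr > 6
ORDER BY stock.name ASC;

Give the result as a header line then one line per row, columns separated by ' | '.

== RESULT ==
stock.name
gina

Derivation:
After WHERE (1 rows):
stock.name | stock.yr
gina | 9
After SELECT (1 rows):
stock.name
gina
After ORDER BY (1 rows):
stock.name
gina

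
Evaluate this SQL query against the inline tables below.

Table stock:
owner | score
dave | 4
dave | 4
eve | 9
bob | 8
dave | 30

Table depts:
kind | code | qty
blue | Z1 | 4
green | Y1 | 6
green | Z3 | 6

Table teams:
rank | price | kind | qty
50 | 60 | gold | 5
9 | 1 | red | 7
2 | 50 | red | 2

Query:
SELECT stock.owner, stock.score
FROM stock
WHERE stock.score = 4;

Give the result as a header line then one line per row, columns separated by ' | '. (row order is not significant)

== RESULT ==
stock.owner | stock.score
dave | 4
dave | 4

Derivation:
After WHERE (2 rows):
stock.owner | stock.score
dave | 4
dave | 4
After SELECT (2 rows):
stock.owner | stock.score
dave | 4
dave | 4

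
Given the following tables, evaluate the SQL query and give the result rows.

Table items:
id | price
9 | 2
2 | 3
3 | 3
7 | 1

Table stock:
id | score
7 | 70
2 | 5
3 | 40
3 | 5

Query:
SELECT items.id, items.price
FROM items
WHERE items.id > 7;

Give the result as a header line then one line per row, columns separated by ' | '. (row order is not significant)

After WHERE (1 rows):
items.id | items.price
9 | 2
After SELECT (1 rows):
items.id | items.price
9 | 2

== RESULT ==
items.id | items.price
9 | 2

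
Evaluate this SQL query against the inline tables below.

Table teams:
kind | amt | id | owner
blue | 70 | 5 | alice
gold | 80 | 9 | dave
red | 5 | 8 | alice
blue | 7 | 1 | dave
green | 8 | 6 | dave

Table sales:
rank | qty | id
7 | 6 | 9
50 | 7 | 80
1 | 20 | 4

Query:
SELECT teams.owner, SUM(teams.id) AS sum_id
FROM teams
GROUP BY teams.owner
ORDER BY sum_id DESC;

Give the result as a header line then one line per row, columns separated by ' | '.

After GROUP BY (2 rows):
teams.owner | sum_id
alice | 13
dave | 16
After ORDER BY (2 rows):
teams.owner | sum_id
dave | 16
alice | 13

== RESULT ==
teams.owner | sum_id
dave | 16
alice | 13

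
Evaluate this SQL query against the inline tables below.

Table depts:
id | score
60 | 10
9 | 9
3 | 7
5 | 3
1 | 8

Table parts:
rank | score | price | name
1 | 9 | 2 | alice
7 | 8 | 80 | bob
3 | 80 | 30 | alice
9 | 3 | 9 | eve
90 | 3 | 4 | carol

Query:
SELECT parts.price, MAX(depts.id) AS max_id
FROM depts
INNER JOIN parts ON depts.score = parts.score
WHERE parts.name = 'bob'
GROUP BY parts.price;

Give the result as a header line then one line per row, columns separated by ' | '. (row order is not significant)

== RESULT ==
parts.price | max_id
80 | 1

Derivation:
After JOIN parts (4 rows):
depts.id | depts.score | parts.rank | parts.score | parts.price | parts.name
9 | 9 | 1 | 9 | 2 | alice
5 | 3 | 9 | 3 | 9 | eve
5 | 3 | 90 | 3 | 4 | carol
1 | 8 | 7 | 8 | 80 | bob
After WHERE (1 rows):
depts.id | depts.score | parts.rank | parts.score | parts.price | parts.name
1 | 8 | 7 | 8 | 80 | bob
After GROUP BY (1 rows):
parts.price | max_id
80 | 1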